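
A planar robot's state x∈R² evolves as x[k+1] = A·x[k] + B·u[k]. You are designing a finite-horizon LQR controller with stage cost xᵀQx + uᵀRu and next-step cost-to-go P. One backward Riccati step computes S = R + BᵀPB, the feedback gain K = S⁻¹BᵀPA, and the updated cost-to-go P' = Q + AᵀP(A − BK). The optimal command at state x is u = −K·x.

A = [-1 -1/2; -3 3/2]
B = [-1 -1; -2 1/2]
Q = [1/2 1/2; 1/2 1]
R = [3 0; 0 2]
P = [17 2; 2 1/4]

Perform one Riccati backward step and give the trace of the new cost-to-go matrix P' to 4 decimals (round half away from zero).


BᵀP = [-21.0000 -2.5000; -16.0000 -1.8750]
S = R + BᵀPB = [3 0; 0 2] + [26.0000 19.7500; 19.7500 15.0625] = [29.0000 19.7500; 19.7500 17.0625]
BᵀPA = [28.5000 6.7500; 21.6250 5.1875]
K = S⁻¹·BᵀPA = [0.5650 0.1214; 0.6134 0.1635]
A−BK = [0.1784 -0.2151; -2.1766 1.6611]
AᵀP(A−BK) = [1.8825 0.3792; 0.3792 0.1448]
P' = Q + AᵀP(A−BK) = [2.3825 0.8792; 0.8792 1.1448]
tr(P') = 3.5273

3.5273


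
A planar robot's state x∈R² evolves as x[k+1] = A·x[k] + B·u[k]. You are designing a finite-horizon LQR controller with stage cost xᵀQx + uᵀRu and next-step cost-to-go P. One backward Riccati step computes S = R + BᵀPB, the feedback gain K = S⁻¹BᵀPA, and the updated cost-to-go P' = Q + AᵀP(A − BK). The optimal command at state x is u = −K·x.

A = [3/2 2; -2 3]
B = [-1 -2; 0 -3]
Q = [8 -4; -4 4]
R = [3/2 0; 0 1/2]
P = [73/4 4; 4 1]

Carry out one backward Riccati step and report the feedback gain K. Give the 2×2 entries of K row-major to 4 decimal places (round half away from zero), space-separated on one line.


-0.2979 -0.1077 -0.2782 -0.9561

BᵀP = [-18.2500 -4.0000; -48.5000 -11.0000]
S = R + BᵀPB = [3/2 0; 0 1/2] + [18.2500 48.5000; 48.5000 130.0000] = [19.7500 48.5000; 48.5000 130.5000]
BᵀPA = [-19.3750 -48.5000; -50.7500 -130.0000]
K = S⁻¹·BᵀPA = [-0.2979 -0.1077; -0.2782 -0.9561]
A−BK = [0.6458 -0.0200; -2.8345 0.1316]
AᵀP(A−BK) = [1.1733 0.1391; 0.1391 0.4781]
P' = Q + AᵀP(A−BK) = [9.1733 -3.8609; -3.8609 4.4781]
tr(P') = 13.6514


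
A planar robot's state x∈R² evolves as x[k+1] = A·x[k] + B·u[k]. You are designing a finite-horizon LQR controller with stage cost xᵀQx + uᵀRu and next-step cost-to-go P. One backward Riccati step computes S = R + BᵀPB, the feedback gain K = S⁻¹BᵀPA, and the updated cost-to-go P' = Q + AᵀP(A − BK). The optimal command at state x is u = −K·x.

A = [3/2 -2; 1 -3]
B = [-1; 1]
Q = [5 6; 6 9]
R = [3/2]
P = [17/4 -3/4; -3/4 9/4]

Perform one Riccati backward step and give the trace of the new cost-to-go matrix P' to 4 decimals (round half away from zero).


49.5757

BᵀP = [-5.0000 3.0000]
S = R + BᵀPB = [3/2] + [8.0000] = [9.5000]
BᵀPA = [-4.5000 1.0000]
K = S⁻¹·BᵀPA = [-0.4737 0.1053]
A−BK = [1.0263 -1.8947; 1.4737 -3.1053]
AᵀP(A−BK) = [7.4309 -14.1513; -14.1513 28.1447]
P' = Q + AᵀP(A−BK) = [12.4309 -8.1513; -8.1513 37.1447]
tr(P') = 49.5757


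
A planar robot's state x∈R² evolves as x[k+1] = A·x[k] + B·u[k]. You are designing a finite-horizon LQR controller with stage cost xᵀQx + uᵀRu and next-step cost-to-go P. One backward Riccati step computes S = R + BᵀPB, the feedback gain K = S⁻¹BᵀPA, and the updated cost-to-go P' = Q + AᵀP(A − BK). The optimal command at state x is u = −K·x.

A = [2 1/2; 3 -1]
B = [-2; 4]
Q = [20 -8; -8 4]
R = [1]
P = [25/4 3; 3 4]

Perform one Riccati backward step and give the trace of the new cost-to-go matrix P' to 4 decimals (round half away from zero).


101.0372

BᵀP = [-0.5000 10.0000]
S = R + BᵀPB = [1] + [41.0000] = [42.0000]
BᵀPA = [29.0000 -10.2500]
K = S⁻¹·BᵀPA = [0.6905 -0.2440]
A−BK = [3.3810 0.0119; 0.2381 -0.0238]
AᵀP(A−BK) = [76.9762 -0.1726; -0.1726 0.0610]
P' = Q + AᵀP(A−BK) = [96.9762 -8.1726; -8.1726 4.0610]
tr(P') = 101.0372


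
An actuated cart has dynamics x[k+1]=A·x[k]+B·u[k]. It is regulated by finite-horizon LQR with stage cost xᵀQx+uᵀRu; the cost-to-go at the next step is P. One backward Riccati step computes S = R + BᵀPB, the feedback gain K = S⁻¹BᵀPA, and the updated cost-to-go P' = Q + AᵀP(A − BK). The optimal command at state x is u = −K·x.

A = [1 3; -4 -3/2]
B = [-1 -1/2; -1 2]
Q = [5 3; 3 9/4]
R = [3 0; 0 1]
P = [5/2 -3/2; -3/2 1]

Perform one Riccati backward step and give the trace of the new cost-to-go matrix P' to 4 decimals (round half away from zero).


BᵀP = [-1.0000 0.5000; -4.2500 2.7500]
S = R + BᵀPB = [3 0; 0 1] + [0.5000 1.5000; 1.5000 7.6250] = [3.5000 1.5000; 1.5000 8.6250]
BᵀPA = [-3.0000 -3.7500; -15.2500 -16.8750]
K = S⁻¹·BᵀPA = [-0.1074 -0.2517; -1.7494 -1.9128]
A−BK = [0.0179 1.7919; -0.6085 2.0738]
AᵀP(A−BK) = [3.4989 3.8255; 3.8255 5.0285]
P' = Q + AᵀP(A−BK) = [8.4989 6.8255; 6.8255 7.2785]
tr(P') = 15.7774

15.7774


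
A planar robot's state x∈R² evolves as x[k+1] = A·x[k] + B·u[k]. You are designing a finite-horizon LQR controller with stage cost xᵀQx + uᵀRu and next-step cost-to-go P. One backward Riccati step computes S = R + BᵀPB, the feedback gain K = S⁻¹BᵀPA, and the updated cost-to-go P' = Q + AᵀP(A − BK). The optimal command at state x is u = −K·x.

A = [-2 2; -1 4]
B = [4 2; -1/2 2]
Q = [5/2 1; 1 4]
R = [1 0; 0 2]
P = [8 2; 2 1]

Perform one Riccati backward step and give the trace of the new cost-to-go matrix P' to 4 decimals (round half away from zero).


11.0821

BᵀP = [31.0000 7.5000; 20.0000 6.0000]
S = R + BᵀPB = [1 0; 0 2] + [120.2500 77.0000; 77.0000 52.0000] = [121.2500 77.0000; 77.0000 54.0000]
BᵀPA = [-69.5000 92.0000; -46.0000 64.0000]
K = S⁻¹·BᵀPA = [-0.3411 0.0647; -0.3654 1.0930]
A−BK = [0.0954 -0.4446; -0.4398 1.8464]
AᵀP(A−BK) = [0.4818 -1.2288; -1.2288 4.1002]
P' = Q + AᵀP(A−BK) = [2.9818 -0.2288; -0.2288 8.1002]
tr(P') = 11.0821


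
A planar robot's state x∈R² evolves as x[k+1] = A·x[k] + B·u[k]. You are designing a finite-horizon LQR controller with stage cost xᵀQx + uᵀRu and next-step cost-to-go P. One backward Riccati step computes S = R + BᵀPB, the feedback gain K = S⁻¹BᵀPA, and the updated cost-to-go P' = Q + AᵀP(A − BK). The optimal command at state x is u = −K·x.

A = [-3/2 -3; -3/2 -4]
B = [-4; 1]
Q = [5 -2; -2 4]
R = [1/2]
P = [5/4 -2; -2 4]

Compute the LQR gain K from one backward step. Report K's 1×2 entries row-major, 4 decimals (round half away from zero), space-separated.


BᵀP = [-7.0000 12.0000]
S = R + BᵀPB = [1/2] + [40.0000] = [40.5000]
BᵀPA = [-7.5000 -27.0000]
K = S⁻¹·BᵀPA = [-0.1852 -0.6667]
A−BK = [-2.2407 -5.6667; -1.3148 -3.3333]
AᵀP(A−BK) = [1.4236 3.6250; 3.6250 9.2500]
P' = Q + AᵀP(A−BK) = [6.4236 1.6250; 1.6250 13.2500]
tr(P') = 19.6736

-0.1852 -0.6667


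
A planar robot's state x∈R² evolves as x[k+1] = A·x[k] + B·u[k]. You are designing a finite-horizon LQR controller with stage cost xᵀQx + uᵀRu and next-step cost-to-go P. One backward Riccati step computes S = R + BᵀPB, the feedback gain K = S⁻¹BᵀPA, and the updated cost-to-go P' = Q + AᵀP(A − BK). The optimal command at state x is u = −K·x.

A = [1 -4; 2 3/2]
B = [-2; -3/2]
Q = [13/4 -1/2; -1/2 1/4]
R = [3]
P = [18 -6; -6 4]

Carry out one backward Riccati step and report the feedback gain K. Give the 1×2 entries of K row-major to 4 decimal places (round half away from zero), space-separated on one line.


-0.3125 2.4375

BᵀP = [-27.0000 6.0000]
S = R + BᵀPB = [3] + [45.0000] = [48.0000]
BᵀPA = [-15.0000 117.0000]
K = S⁻¹·BᵀPA = [-0.3125 2.4375]
A−BK = [0.3750 0.8750; 1.5313 5.1563]
AᵀP(A−BK) = [5.3125 15.5625; 15.5625 83.8125]
P' = Q + AᵀP(A−BK) = [8.5625 15.0625; 15.0625 84.0625]
tr(P') = 92.6250


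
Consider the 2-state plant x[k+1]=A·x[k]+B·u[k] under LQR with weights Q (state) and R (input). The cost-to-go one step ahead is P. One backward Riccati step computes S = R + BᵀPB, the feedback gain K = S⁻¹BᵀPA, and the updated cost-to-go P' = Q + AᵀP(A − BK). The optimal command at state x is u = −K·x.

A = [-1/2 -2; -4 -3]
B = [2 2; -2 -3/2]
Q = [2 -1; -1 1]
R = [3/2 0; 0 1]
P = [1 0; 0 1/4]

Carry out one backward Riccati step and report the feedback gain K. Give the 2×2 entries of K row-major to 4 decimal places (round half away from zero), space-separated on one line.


0.2345 -0.0184 -0.1103 -0.5011

BᵀP = [2.0000 -0.5000; 2.0000 -0.3750]
S = R + BᵀPB = [3/2 0; 0 1] + [5.0000 4.7500; 4.7500 4.5625] = [6.5000 4.7500; 4.7500 5.5625]
BᵀPA = [1.0000 -2.5000; 0.5000 -2.8750]
K = S⁻¹·BᵀPA = [0.2345 -0.0184; -0.1103 -0.5011]
A−BK = [-0.7483 -0.9609; -3.6966 -3.7885]
AᵀP(A−BK) = [4.0707 4.2690; 4.2690 4.7632]
P' = Q + AᵀP(A−BK) = [6.0707 3.2690; 3.2690 5.7632]
tr(P') = 11.8339


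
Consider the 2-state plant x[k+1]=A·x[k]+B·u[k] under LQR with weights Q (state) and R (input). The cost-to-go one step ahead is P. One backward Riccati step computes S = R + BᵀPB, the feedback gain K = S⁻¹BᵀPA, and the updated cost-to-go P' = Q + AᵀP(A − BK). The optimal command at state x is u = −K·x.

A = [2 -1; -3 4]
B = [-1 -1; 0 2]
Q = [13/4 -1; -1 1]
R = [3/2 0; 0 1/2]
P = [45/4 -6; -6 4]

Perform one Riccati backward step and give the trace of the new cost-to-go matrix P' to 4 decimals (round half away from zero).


7.4969

BᵀP = [-11.2500 6.0000; -23.2500 14.0000]
S = R + BᵀPB = [3/2 0; 0 1/2] + [11.2500 23.2500; 23.2500 51.2500] = [12.7500 23.2500; 23.2500 51.7500]
BᵀPA = [-40.5000 35.2500; -88.5000 79.2500]
K = S⁻¹·BᵀPA = [-0.3208 -0.1541; -1.5660 1.6006]
A−BK = [0.1132 0.4465; 0.1321 0.7987]
AᵀP(A−BK) = [1.4151 -1.0849; -1.0849 1.8318]
P' = Q + AᵀP(A−BK) = [4.6651 -2.0849; -2.0849 2.8318]
tr(P') = 7.4969


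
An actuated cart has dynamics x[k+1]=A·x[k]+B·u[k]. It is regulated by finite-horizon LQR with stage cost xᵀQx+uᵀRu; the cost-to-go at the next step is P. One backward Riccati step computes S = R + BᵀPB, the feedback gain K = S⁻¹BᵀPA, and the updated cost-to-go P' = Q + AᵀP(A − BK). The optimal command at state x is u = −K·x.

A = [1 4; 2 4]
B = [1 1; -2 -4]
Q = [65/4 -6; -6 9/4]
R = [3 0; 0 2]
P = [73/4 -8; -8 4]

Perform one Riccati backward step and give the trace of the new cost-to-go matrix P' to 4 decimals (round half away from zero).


43.3928

BᵀP = [34.2500 -16.0000; 50.2500 -24.0000]
S = R + BᵀPB = [3 0; 0 2] + [66.2500 98.2500; 98.2500 146.2500] = [69.2500 98.2500; 98.2500 148.2500]
BᵀPA = [2.2500 73.0000; 2.2500 105.0000]
K = S⁻¹·BᵀPA = [0.1834 0.8251; -0.1064 0.1614]
A−BK = [0.9230 3.0135; 1.9413 6.2960]
AᵀP(A−BK) = [2.0766 6.7803; 6.7803 22.8161]
P' = Q + AᵀP(A−BK) = [18.3266 0.7803; 0.7803 25.0661]
tr(P') = 43.3928


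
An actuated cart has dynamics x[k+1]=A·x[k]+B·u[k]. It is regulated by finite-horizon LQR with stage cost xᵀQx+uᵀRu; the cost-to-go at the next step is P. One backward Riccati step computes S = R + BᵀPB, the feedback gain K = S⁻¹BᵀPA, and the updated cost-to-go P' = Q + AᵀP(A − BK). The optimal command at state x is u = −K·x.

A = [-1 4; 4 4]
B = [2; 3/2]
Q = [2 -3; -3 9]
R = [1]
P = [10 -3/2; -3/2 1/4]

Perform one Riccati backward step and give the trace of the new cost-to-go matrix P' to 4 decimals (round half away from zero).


16.0845

BᵀP = [17.7500 -2.6250]
S = R + BᵀPB = [1] + [31.5625] = [32.5625]
BᵀPA = [-28.2500 60.5000]
K = S⁻¹·BᵀPA = [-0.8676 1.8580]
A−BK = [0.7351 0.2841; 5.3013 1.2131]
AᵀP(A−BK) = [1.4914 -1.5125; -1.5125 3.5931]
P' = Q + AᵀP(A−BK) = [3.4914 -4.5125; -4.5125 12.5931]
tr(P') = 16.0845


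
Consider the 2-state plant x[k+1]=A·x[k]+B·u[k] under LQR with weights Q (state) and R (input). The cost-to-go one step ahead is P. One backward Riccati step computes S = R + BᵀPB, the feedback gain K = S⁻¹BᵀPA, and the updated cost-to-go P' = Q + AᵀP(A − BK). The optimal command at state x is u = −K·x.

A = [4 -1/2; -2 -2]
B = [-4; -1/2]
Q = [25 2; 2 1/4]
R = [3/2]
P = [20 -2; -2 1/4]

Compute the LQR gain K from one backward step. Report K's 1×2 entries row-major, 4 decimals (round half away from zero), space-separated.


-1.0580 0.0757

BᵀP = [-79.0000 7.8750]
S = R + BᵀPB = [3/2] + [312.0625] = [313.5625]
BᵀPA = [-331.7500 23.7500]
K = S⁻¹·BᵀPA = [-1.0580 0.0757]
A−BK = [-0.2320 -0.1970; -2.5290 -1.9621]
AᵀP(A−BK) = [2.0076 0.1276; 0.1276 0.2011]
P' = Q + AᵀP(A−BK) = [27.0076 2.1276; 2.1276 0.4511]
tr(P') = 27.4587


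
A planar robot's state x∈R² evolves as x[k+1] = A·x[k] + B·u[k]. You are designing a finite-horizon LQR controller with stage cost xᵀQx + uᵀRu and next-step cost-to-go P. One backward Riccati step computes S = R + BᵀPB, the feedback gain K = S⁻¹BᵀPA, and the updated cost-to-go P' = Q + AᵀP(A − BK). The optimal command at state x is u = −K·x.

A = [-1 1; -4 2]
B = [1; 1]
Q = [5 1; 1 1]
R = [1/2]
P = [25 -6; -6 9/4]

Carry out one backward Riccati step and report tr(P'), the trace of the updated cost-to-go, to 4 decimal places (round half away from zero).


19.5873

BᵀP = [19.0000 -3.7500]
S = R + BᵀPB = [1/2] + [15.2500] = [15.7500]
BᵀPA = [-4.0000 11.5000]
K = S⁻¹·BᵀPA = [-0.2540 0.7302]
A−BK = [-0.7460 0.2698; -3.7460 1.2698]
AᵀP(A−BK) = [11.9841 -4.0794; -4.0794 1.6032]
P' = Q + AᵀP(A−BK) = [16.9841 -3.0794; -3.0794 2.6032]
tr(P') = 19.5873


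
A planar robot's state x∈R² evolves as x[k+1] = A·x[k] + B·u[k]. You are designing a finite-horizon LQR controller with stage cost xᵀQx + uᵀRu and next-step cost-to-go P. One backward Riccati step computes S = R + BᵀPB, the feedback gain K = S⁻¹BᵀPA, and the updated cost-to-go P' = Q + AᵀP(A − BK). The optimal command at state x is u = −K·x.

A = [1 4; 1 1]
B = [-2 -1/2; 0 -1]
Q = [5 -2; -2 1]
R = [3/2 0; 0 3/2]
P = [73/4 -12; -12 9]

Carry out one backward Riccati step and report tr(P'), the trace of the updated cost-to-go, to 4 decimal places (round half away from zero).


11.5935

BᵀP = [-36.5000 24.0000; 2.8750 -3.0000]
S = R + BᵀPB = [3/2 0; 0 3/2] + [73.0000 -5.7500; -5.7500 1.5625] = [74.5000 -5.7500; -5.7500 3.0625]
BᵀPA = [-12.5000 -122.0000; -0.1250 8.5000]
K = S⁻¹·BᵀPA = [-0.1999 -1.6646; -0.4161 -0.3498]
A−BK = [0.3921 0.4959; 0.5839 0.6502]
AᵀP(A−BK) = [0.6992 1.1490; 1.1490 4.8943]
P' = Q + AᵀP(A−BK) = [5.6992 -0.8510; -0.8510 5.8943]
tr(P') = 11.5935


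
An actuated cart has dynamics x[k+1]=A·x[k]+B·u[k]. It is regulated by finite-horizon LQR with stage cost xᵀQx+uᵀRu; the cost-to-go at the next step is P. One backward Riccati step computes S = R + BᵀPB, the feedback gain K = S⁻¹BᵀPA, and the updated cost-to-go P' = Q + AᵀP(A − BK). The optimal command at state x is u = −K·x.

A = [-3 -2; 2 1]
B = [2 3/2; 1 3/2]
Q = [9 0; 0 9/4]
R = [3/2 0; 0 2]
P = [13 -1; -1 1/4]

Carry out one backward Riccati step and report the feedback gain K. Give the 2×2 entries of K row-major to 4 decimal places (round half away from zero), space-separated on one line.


-1.2791 -0.8327 -0.4262 -0.2960

BᵀP = [25.0000 -1.7500; 18.0000 -1.1250]
S = R + BᵀPB = [3/2 0; 0 2] + [48.2500 34.8750; 34.8750 25.3125] = [49.7500 34.8750; 34.8750 27.3125]
BᵀPA = [-78.5000 -51.7500; -56.2500 -37.1250]
K = S⁻¹·BᵀPA = [-1.2791 -0.8327; -0.4262 -0.2960]
A−BK = [0.1975 0.1094; 3.9184 2.2767]
AᵀP(A−BK) = [5.6152 3.4828; 3.4828 2.1686]
P' = Q + AᵀP(A−BK) = [14.6152 3.4828; 3.4828 4.4186]
tr(P') = 19.0338


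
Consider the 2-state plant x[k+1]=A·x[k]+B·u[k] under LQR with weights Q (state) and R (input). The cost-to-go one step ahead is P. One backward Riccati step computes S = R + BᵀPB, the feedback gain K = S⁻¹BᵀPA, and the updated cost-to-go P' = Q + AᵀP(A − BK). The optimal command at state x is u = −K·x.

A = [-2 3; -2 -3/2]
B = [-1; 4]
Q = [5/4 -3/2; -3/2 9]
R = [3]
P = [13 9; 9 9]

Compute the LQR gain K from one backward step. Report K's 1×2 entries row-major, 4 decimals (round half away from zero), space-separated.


-1.1364 0.3239

BᵀP = [23.0000 27.0000]
S = R + BᵀPB = [3] + [85.0000] = [88.0000]
BᵀPA = [-100.0000 28.5000]
K = S⁻¹·BᵀPA = [-1.1364 0.3239]
A−BK = [-3.1364 3.3239; 2.5455 -2.7955]
AᵀP(A−BK) = [46.3636 -45.6136; -45.6136 47.0199]
P' = Q + AᵀP(A−BK) = [47.6136 -47.1136; -47.1136 56.0199]
tr(P') = 103.6335


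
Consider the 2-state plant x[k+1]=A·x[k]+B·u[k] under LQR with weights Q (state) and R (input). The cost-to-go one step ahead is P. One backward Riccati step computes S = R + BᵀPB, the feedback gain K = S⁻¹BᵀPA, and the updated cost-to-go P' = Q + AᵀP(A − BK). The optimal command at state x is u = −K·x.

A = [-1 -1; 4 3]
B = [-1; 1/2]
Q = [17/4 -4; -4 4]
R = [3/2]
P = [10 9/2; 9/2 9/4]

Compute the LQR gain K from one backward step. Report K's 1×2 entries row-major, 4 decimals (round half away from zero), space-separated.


BᵀP = [-7.7500 -3.3750]
S = R + BᵀPB = [3/2] + [6.0625] = [7.5625]
BᵀPA = [-5.7500 -2.3750]
K = S⁻¹·BᵀPA = [-0.7603 -0.3140]
A−BK = [-1.7603 -1.3140; 4.3802 3.1570]
AᵀP(A−BK) = [5.6281 3.6942; 3.6942 2.5041]
P' = Q + AᵀP(A−BK) = [9.8781 -0.3058; -0.3058 6.5041]
tr(P') = 16.3822

-0.7603 -0.3140


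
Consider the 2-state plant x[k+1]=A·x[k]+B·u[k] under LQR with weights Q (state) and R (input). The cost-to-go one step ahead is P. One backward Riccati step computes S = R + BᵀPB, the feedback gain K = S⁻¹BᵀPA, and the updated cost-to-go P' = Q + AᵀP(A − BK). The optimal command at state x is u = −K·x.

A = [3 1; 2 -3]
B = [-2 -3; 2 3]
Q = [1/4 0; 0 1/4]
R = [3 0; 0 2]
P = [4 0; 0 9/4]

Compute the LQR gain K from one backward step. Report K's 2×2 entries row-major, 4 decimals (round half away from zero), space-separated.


-0.1335 -0.1913 -0.3003 -0.4305

BᵀP = [-8.0000 4.5000; -12.0000 6.7500]
S = R + BᵀPB = [3 0; 0 2] + [25.0000 37.5000; 37.5000 56.2500] = [28.0000 37.5000; 37.5000 58.2500]
BᵀPA = [-15.0000 -21.5000; -22.5000 -32.2500]
K = S⁻¹·BᵀPA = [-0.1335 -0.1913; -0.3003 -0.4305]
A−BK = [1.8320 -0.6741; 3.1680 -1.3259]
AᵀP(A−BK) = [36.2403 -14.0556; -14.0556 6.2536]
P' = Q + AᵀP(A−BK) = [36.4903 -14.0556; -14.0556 6.5036]
tr(P') = 42.9939


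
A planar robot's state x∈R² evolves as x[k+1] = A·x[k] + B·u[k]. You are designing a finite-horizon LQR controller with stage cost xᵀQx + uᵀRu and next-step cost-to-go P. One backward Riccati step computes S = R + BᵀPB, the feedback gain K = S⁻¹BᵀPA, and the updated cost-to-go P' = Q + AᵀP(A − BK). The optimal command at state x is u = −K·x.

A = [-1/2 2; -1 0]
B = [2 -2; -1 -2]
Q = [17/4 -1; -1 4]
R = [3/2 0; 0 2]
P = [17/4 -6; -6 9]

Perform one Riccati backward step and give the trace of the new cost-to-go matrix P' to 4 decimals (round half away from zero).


9.1204

BᵀP = [14.5000 -21.0000; 3.5000 -6.0000]
S = R + BᵀPB = [3/2 0; 0 2] + [50.0000 13.0000; 13.0000 5.0000] = [51.5000 13.0000; 13.0000 7.0000]
BᵀPA = [13.7500 29.0000; 4.2500 7.0000]
K = S⁻¹·BᵀPA = [0.2141 0.5849; 0.2095 -0.0862]
A−BK = [-0.5091 0.6580; -0.3668 0.4125]
AᵀP(A−BK) = [0.2281 0.0744; 0.0744 0.6423]
P' = Q + AᵀP(A−BK) = [4.4781 -0.9256; -0.9256 4.6423]
tr(P') = 9.1204


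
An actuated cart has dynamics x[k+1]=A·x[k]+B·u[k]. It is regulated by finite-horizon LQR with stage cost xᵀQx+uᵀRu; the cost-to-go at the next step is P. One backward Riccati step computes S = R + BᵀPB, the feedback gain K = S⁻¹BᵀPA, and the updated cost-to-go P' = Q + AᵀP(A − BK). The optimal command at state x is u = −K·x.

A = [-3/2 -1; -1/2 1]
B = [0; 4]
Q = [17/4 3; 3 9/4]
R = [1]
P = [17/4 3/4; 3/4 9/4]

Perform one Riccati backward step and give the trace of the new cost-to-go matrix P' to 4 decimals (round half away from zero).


19.5878

BᵀP = [3.0000 9.0000]
S = R + BᵀPB = [1] + [36.0000] = [37.0000]
BᵀPA = [-9.0000 6.0000]
K = S⁻¹·BᵀPA = [-0.2432 0.1622]
A−BK = [-1.5000 -1.0000; 0.4730 0.3514]
AᵀP(A−BK) = [9.0608 5.9595; 5.9595 4.0270]
P' = Q + AᵀP(A−BK) = [13.3108 8.9595; 8.9595 6.2770]
tr(P') = 19.5878


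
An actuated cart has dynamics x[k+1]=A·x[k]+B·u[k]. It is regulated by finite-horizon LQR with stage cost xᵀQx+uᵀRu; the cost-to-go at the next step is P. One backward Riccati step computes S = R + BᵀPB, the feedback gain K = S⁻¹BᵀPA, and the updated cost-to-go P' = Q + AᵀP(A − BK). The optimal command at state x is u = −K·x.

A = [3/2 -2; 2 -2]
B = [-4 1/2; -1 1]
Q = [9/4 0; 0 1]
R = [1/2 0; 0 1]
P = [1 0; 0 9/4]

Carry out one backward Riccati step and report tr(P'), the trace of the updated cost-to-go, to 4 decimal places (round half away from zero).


7.2362

BᵀP = [-4.0000 -2.2500; 0.5000 2.2500]
S = R + BᵀPB = [1/2 0; 0 1] + [18.2500 -4.2500; -4.2500 2.5000] = [18.7500 -4.2500; -4.2500 3.5000]
BᵀPA = [-10.5000 12.5000; 5.2500 -5.5000]
K = S⁻¹·BᵀPA = [-0.3035 0.4284; 1.1314 -1.0512]
A−BK = [-0.2799 0.2392; 0.5650 -0.5204]
AᵀP(A−BK) = [2.1229 -1.9829; -1.9829 1.8633]
P' = Q + AᵀP(A−BK) = [4.3729 -1.9829; -1.9829 2.8633]
tr(P') = 7.2362


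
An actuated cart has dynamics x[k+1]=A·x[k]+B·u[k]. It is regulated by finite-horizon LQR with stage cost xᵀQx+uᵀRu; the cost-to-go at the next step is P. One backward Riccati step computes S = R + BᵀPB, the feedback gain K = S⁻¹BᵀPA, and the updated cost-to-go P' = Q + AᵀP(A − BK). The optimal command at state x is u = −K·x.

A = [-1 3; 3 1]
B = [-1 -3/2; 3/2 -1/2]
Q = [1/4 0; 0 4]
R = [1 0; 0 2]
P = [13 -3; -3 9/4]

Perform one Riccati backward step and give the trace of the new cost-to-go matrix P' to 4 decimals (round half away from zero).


BᵀP = [-17.5000 6.3750; -18.0000 3.3750]
S = R + BᵀPB = [1 0; 0 2] + [27.0625 23.0625; 23.0625 25.3125] = [28.0625 23.0625; 23.0625 27.3125]
BᵀPA = [36.6250 -46.1250; 28.1250 -50.6250]
K = S⁻¹·BᵀPA = [1.4992 -0.3933; -0.2362 -1.5215]
A−BK = [0.1449 0.3245; 0.6331 0.8291]
AᵀP(A−BK) = [2.9835 0.9448; 0.9448 6.0859]
P' = Q + AᵀP(A−BK) = [3.2335 0.9448; 0.9448 10.0859]
tr(P') = 13.3195

13.3195


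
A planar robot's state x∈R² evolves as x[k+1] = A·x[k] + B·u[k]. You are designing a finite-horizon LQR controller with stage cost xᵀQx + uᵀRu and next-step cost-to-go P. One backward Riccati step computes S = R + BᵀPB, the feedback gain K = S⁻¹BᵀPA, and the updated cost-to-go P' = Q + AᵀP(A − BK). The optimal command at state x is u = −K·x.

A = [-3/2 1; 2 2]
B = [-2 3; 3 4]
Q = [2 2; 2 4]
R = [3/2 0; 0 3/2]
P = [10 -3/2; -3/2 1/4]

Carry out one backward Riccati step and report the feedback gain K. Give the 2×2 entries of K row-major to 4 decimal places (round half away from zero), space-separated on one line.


BᵀP = [-24.5000 3.7500; 24.0000 -3.5000]
S = R + BᵀPB = [3/2 0; 0 3/2] + [60.2500 -58.5000; -58.5000 58.0000] = [61.7500 -58.5000; -58.5000 59.5000]
BᵀPA = [44.2500 -17.0000; -43.0000 17.0000]
K = S⁻¹·BᵀPA = [0.4660 -0.0675; -0.2645 0.2194]
A−BK = [0.2256 0.2069; 1.6600 1.3251]
AᵀP(A−BK) = [0.5051 -0.0811; -0.0811 0.1236]
P' = Q + AᵀP(A−BK) = [2.5051 1.9189; 1.9189 4.1236]
tr(P') = 6.6287

0.4660 -0.0675 -0.2645 0.2194


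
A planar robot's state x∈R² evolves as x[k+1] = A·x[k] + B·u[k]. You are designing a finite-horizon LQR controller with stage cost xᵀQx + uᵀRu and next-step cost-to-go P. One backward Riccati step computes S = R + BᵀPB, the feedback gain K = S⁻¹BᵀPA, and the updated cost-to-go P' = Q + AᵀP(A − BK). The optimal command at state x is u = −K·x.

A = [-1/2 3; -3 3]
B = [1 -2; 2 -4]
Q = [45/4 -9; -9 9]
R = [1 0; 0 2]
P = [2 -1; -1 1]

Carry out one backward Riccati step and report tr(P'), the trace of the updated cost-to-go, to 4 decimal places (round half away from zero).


BᵀP = [0.0000 1.0000; 0.0000 -2.0000]
S = R + BᵀPB = [1 0; 0 2] + [2.0000 -4.0000; -4.0000 8.0000] = [3.0000 -4.0000; -4.0000 10.0000]
BᵀPA = [-3.0000 3.0000; 6.0000 -6.0000]
K = S⁻¹·BᵀPA = [-0.4286 0.4286; 0.4286 -0.4286]
A−BK = [0.7857 1.7143; -0.4286 0.4286]
AᵀP(A−BK) = [2.6429 2.3571; 2.3571 5.1429]
P' = Q + AᵀP(A−BK) = [13.8929 -6.6429; -6.6429 14.1429]
tr(P') = 28.0357

28.0357


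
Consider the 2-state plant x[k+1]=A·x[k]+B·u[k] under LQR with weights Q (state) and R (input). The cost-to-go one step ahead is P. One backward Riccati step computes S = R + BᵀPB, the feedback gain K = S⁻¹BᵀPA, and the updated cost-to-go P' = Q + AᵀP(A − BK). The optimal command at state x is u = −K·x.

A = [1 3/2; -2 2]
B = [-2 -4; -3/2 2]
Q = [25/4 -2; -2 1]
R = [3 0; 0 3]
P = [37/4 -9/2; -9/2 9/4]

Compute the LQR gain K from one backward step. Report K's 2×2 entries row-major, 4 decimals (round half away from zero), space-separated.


BᵀP = [-11.7500 5.6250; -46.0000 22.5000]
S = R + BᵀPB = [3 0; 0 3] + [15.0625 58.2500; 58.2500 229.0000] = [18.0625 58.2500; 58.2500 232.0000]
BᵀPA = [-23.0000 -6.3750; -91.0000 -24.0000]
K = S⁻¹·BᵀPA = [-0.0442 -0.1016; -0.3811 -0.0779]
A−BK = [-0.6130 0.9851; -1.3040 2.0035]
AᵀP(A−BK) = [0.5493 -0.0542; -0.0542 0.2943]
P' = Q + AᵀP(A−BK) = [6.7993 -2.0542; -2.0542 1.2943]
tr(P') = 8.0936

-0.0442 -0.1016 -0.3811 -0.0779


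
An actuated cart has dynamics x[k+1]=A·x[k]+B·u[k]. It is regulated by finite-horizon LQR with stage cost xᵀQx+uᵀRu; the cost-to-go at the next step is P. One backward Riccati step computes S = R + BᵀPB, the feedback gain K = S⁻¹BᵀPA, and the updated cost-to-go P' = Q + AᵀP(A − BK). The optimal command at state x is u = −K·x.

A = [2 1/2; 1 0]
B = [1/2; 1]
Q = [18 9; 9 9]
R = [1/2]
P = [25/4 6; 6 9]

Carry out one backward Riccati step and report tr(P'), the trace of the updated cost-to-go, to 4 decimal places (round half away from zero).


31.7125

BᵀP = [9.1250 12.0000]
S = R + BᵀPB = [1/2] + [16.5625] = [17.0625]
BᵀPA = [30.2500 4.5625]
K = S⁻¹·BᵀPA = [1.7729 0.2674]
A−BK = [1.1136 0.3663; -0.7729 -0.2674]
AᵀP(A−BK) = [4.3700 1.1612; 1.1612 0.3425]
P' = Q + AᵀP(A−BK) = [22.3700 10.1612; 10.1612 9.3425]
tr(P') = 31.7125


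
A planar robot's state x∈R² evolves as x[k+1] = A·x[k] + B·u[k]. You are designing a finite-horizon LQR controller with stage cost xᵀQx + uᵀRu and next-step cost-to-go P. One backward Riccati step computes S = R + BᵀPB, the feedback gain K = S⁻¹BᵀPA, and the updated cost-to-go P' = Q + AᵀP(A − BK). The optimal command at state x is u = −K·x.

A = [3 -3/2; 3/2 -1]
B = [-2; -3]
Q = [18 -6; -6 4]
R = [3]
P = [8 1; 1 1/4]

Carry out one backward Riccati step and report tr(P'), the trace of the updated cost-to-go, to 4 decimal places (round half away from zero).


29.1206

BᵀP = [-19.0000 -2.7500]
S = R + BᵀPB = [3] + [46.2500] = [49.2500]
BᵀPA = [-61.1250 31.2500]
K = S⁻¹·BᵀPA = [-1.2411 0.6345]
A−BK = [0.5178 -0.2310; -2.2234 0.9036]
AᵀP(A−BK) = [5.6992 -2.8401; -2.8401 1.4213]
P' = Q + AᵀP(A−BK) = [23.6992 -8.8401; -8.8401 5.4213]
tr(P') = 29.1206


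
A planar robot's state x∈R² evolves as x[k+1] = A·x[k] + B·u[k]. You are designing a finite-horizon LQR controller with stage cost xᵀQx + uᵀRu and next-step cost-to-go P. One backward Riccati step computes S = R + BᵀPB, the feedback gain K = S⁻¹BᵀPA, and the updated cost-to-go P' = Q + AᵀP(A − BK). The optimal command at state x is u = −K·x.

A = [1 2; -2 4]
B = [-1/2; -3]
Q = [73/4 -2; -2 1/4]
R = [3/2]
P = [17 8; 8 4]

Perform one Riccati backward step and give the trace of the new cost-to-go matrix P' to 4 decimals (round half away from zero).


BᵀP = [-32.5000 -16.0000]
S = R + BᵀPB = [3/2] + [64.2500] = [65.7500]
BᵀPA = [-0.5000 -129.0000]
K = S⁻¹·BᵀPA = [-0.0076 -1.9620]
A−BK = [0.9962 1.0190; -2.0228 -1.8859]
AᵀP(A−BK) = [0.9962 1.0190; 1.0190 6.9049]
P' = Q + AᵀP(A−BK) = [19.2462 -0.9810; -0.9810 7.1549]
tr(P') = 26.4011

26.4011


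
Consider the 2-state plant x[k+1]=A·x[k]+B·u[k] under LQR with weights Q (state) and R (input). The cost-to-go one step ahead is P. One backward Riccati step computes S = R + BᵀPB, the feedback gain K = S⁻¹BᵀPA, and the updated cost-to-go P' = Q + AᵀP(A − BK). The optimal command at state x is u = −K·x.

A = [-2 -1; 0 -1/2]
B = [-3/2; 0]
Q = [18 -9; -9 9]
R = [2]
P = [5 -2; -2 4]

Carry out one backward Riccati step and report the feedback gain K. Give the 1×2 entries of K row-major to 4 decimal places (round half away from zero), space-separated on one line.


BᵀP = [-7.5000 3.0000]
S = R + BᵀPB = [2] + [11.2500] = [13.2500]
BᵀPA = [15.0000 6.0000]
K = S⁻¹·BᵀPA = [1.1321 0.4528]
A−BK = [-0.3019 -0.3208; 0.0000 -0.5000]
AᵀP(A−BK) = [3.0189 1.2075; 1.2075 1.2830]
P' = Q + AᵀP(A−BK) = [21.0189 -7.7925; -7.7925 10.2830]
tr(P') = 31.3019

1.1321 0.4528


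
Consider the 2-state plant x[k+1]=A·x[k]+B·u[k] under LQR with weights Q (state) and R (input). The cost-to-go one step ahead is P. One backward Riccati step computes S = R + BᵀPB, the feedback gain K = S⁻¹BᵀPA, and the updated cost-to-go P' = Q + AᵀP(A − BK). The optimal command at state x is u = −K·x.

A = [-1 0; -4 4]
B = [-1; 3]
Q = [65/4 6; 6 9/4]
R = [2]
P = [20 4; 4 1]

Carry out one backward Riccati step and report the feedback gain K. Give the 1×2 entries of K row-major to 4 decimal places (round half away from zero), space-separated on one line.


BᵀP = [-8.0000 -1.0000]
S = R + BᵀPB = [2] + [5.0000] = [7.0000]
BᵀPA = [12.0000 -4.0000]
K = S⁻¹·BᵀPA = [1.7143 -0.5714]
A−BK = [0.7143 -0.5714; -9.1429 5.7143]
AᵀP(A−BK) = [47.4286 -25.1429; -25.1429 13.7143]
P' = Q + AᵀP(A−BK) = [63.6786 -19.1429; -19.1429 15.9643]
tr(P') = 79.6429

1.7143 -0.5714


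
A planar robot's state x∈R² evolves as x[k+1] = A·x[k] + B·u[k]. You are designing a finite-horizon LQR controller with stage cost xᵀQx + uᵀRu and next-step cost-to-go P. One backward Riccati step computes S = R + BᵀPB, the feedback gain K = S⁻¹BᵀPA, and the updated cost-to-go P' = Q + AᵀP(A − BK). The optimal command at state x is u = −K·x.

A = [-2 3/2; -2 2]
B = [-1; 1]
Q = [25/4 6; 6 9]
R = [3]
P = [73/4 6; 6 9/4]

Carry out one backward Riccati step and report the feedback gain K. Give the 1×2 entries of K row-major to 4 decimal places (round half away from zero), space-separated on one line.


BᵀP = [-12.2500 -3.7500]
S = R + BᵀPB = [3] + [8.5000] = [11.5000]
BᵀPA = [32.0000 -25.8750]
K = S⁻¹·BᵀPA = [2.7826 -2.2500]
A−BK = [0.7826 -0.7500; -4.7826 4.2500]
AᵀP(A−BK) = [40.9565 -33.7500; -33.7500 27.8438]
P' = Q + AᵀP(A−BK) = [47.2065 -27.7500; -27.7500 36.8438]
tr(P') = 84.0503

2.7826 -2.2500


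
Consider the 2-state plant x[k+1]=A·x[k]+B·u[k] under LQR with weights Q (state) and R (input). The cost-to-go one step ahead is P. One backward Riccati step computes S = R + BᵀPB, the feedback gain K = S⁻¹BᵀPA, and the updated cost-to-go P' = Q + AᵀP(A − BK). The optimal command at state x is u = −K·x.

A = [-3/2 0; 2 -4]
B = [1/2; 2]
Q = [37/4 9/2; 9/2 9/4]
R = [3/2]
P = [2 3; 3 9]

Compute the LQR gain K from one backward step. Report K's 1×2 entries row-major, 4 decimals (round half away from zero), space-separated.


BᵀP = [7.0000 19.5000]
S = R + BᵀPB = [3/2] + [42.5000] = [44.0000]
BᵀPA = [28.5000 -78.0000]
K = S⁻¹·BᵀPA = [0.6477 -1.7727]
A−BK = [-1.8239 0.8864; 0.7045 -0.4545]
AᵀP(A−BK) = [4.0398 -3.4773; -3.4773 5.7273]
P' = Q + AᵀP(A−BK) = [13.2898 1.0227; 1.0227 7.9773]
tr(P') = 21.2670

0.6477 -1.7727


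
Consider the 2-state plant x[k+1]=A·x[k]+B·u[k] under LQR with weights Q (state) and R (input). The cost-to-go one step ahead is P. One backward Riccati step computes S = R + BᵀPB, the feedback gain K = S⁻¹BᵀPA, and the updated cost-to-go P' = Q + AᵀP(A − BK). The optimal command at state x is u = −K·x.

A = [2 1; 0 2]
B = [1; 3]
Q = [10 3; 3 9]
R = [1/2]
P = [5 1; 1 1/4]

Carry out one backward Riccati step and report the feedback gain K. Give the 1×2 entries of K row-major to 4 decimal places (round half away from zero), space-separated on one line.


BᵀP = [8.0000 1.7500]
S = R + BᵀPB = [1/2] + [13.2500] = [13.7500]
BᵀPA = [16.0000 11.5000]
K = S⁻¹·BᵀPA = [1.1636 0.8364]
A−BK = [0.8364 0.1636; -3.4909 -0.5091]
AᵀP(A−BK) = [1.3818 0.6182; 0.6182 0.3818]
P' = Q + AᵀP(A−BK) = [11.3818 3.6182; 3.6182 9.3818]
tr(P') = 20.7636

1.1636 0.8364


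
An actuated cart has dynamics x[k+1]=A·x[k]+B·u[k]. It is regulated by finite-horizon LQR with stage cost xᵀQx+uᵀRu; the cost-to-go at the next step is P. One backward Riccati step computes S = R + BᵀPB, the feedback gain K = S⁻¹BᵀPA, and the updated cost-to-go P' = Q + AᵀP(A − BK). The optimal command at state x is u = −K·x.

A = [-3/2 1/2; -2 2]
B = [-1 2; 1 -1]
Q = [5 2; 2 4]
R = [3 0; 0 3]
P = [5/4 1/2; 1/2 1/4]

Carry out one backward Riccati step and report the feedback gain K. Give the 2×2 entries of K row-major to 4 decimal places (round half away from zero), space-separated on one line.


0.2231 -0.1154 -0.6754 0.3769

BᵀP = [-0.7500 -0.2500; 2.0000 0.7500]
S = R + BᵀPB = [3 0; 0 3] + [0.5000 -1.2500; -1.2500 3.2500] = [3.5000 -1.2500; -1.2500 6.2500]
BᵀPA = [1.6250 -0.8750; -4.5000 2.5000]
K = S⁻¹·BᵀPA = [0.2231 -0.1154; -0.6754 0.3769]
A−BK = [0.0738 -0.3692; -2.8985 2.4923]
AᵀP(A−BK) = [3.4108 -2.0538; -2.0538 1.2692]
P' = Q + AᵀP(A−BK) = [8.4108 -0.0538; -0.0538 5.2692]
tr(P') = 13.6800


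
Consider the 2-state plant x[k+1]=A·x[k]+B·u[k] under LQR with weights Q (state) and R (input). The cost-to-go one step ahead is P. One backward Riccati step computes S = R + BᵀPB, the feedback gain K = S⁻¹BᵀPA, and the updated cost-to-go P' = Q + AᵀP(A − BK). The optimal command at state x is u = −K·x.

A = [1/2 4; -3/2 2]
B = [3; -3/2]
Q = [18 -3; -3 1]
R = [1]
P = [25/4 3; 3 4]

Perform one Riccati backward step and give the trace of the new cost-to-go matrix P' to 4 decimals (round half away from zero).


87.7659

BᵀP = [14.2500 3.0000]
S = R + BᵀPB = [1] + [38.2500] = [39.2500]
BᵀPA = [2.6250 63.0000]
K = S⁻¹·BᵀPA = [0.0669 1.6051]
A−BK = [0.2994 -0.8153; -1.3997 4.4076]
AᵀP(A−BK) = [5.8869 -18.7134; -18.7134 62.8790]
P' = Q + AᵀP(A−BK) = [23.8869 -21.7134; -21.7134 63.8790]
tr(P') = 87.7659


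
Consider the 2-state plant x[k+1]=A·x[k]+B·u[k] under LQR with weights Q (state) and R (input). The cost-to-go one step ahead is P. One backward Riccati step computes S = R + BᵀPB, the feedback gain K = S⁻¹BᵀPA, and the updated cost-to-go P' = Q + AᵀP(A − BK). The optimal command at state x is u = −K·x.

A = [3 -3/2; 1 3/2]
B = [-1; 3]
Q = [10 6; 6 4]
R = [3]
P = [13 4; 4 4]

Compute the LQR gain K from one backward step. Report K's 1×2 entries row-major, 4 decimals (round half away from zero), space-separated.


BᵀP = [-1.0000 8.0000]
S = R + BᵀPB = [3] + [25.0000] = [28.0000]
BᵀPA = [5.0000 13.5000]
K = S⁻¹·BᵀPA = [0.1786 0.4821]
A−BK = [3.1786 -1.0179; 0.4643 0.0536]
AᵀP(A−BK) = [144.1071 -42.9107; -42.9107 13.7411]
P' = Q + AᵀP(A−BK) = [154.1071 -36.9107; -36.9107 17.7411]
tr(P') = 171.8482

0.1786 0.4821


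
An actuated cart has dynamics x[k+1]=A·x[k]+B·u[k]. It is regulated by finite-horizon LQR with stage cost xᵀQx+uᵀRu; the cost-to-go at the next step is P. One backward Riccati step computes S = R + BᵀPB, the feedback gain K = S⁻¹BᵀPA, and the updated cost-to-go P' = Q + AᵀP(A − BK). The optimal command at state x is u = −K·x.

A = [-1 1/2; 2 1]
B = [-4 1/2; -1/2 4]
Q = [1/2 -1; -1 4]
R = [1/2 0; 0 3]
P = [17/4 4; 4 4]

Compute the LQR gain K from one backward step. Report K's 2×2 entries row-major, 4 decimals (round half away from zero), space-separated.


BᵀP = [-19.0000 -18.0000; 18.1250 18.0000]
S = R + BᵀPB = [1/2 0; 0 3] + [85.0000 -81.5000; -81.5000 81.0625] = [85.5000 -81.5000; -81.5000 84.0625]
BᵀPA = [-17.0000 -27.5000; 17.8750 27.0625]
K = S⁻¹·BᵀPA = [0.0509 -0.1947; 0.2620 0.1332]
A−BK = [-0.9274 -0.3454; 0.9775 0.3699]
AᵀP(A−BK) = [0.4323 0.1847; 0.1847 0.1044]
P' = Q + AᵀP(A−BK) = [0.9323 -0.8153; -0.8153 4.1044]
tr(P') = 5.0367

0.0509 -0.1947 0.2620 0.1332


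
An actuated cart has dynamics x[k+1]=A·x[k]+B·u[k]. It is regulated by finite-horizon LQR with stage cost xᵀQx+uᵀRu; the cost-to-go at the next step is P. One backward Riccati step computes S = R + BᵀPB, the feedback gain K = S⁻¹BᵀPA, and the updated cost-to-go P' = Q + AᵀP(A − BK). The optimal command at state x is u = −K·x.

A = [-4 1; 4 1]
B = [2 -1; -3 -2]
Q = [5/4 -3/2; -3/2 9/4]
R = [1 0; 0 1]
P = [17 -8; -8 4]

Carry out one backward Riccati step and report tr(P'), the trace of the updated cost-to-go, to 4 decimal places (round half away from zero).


6.8693

BᵀP = [58.0000 -28.0000; -1.0000 0.0000]
S = R + BᵀPB = [1 0; 0 1] + [200.0000 -2.0000; -2.0000 1.0000] = [201.0000 -2.0000; -2.0000 2.0000]
BᵀPA = [-344.0000 30.0000; 4.0000 -1.0000]
K = S⁻¹·BᵀPA = [-1.7085 0.1457; 0.2915 -0.3543]
A−BK = [-0.2915 0.3543; -0.5427 0.7286]
AᵀP(A−BK) = [3.0955 -0.4523; -0.4523 0.2739]
P' = Q + AᵀP(A−BK) = [4.3455 -1.9523; -1.9523 2.5239]
tr(P') = 6.8693


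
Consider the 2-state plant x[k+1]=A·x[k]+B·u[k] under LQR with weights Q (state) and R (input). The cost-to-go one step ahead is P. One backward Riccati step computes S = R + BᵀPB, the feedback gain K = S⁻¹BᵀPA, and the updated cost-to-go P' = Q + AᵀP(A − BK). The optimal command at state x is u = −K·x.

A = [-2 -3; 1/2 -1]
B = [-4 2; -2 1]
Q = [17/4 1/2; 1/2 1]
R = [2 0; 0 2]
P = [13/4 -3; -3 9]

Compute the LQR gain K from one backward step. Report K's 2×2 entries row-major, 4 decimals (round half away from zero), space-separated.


0.2115 0.5192 -0.1058 -0.2596

BᵀP = [-7.0000 -6.0000; 3.5000 3.0000]
S = R + BᵀPB = [2 0; 0 2] + [40.0000 -20.0000; -20.0000 10.0000] = [42.0000 -20.0000; -20.0000 12.0000]
BᵀPA = [11.0000 27.0000; -5.5000 -13.5000]
K = S⁻¹·BᵀPA = [0.2115 0.5192; -0.1058 -0.2596]
A−BK = [-0.9423 -0.4038; 1.0288 0.2981]
AᵀP(A−BK) = [18.3413 6.3606; 6.3606 2.7260]
P' = Q + AᵀP(A−BK) = [22.5913 6.8606; 6.8606 3.7260]
tr(P') = 26.3173


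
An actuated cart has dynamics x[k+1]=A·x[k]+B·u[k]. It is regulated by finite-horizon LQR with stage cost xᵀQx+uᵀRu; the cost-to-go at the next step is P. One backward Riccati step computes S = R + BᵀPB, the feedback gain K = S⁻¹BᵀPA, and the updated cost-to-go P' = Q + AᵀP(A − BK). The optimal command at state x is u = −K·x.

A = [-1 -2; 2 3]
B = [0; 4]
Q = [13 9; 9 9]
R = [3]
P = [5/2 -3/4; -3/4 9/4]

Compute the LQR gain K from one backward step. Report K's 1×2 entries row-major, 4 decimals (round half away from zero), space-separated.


BᵀP = [-3.0000 9.0000]
S = R + BᵀPB = [3] + [36.0000] = [39.0000]
BᵀPA = [21.0000 33.0000]
K = S⁻¹·BᵀPA = [0.5385 0.8462]
A−BK = [-1.0000 -2.0000; -0.1538 -0.3846]
AᵀP(A−BK) = [3.1923 5.9808; 5.9808 11.3269]
P' = Q + AᵀP(A−BK) = [16.1923 14.9808; 14.9808 20.3269]
tr(P') = 36.5192

0.5385 0.8462


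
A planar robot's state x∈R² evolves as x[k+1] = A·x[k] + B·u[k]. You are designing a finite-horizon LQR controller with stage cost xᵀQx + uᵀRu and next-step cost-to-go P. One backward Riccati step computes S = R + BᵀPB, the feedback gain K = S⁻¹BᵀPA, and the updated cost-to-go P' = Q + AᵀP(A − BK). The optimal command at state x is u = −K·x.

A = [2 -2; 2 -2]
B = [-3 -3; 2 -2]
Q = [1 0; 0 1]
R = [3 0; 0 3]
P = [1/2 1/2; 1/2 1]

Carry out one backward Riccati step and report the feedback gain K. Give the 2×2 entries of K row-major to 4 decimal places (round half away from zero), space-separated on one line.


BᵀP = [-0.5000 0.5000; -2.5000 -3.5000]
S = R + BᵀPB = [3 0; 0 3] + [2.5000 0.5000; 0.5000 14.5000] = [5.5000 0.5000; 0.5000 17.5000]
BᵀPA = [0.0000 0.0000; -12.0000 12.0000]
K = S⁻¹·BᵀPA = [0.0625 -0.0625; -0.6875 0.6875]
A−BK = [0.1250 -0.1250; 0.5000 -0.5000]
AᵀP(A−BK) = [1.7500 -1.7500; -1.7500 1.7500]
P' = Q + AᵀP(A−BK) = [2.7500 -1.7500; -1.7500 2.7500]
tr(P') = 5.5000

0.0625 -0.0625 -0.6875 0.6875


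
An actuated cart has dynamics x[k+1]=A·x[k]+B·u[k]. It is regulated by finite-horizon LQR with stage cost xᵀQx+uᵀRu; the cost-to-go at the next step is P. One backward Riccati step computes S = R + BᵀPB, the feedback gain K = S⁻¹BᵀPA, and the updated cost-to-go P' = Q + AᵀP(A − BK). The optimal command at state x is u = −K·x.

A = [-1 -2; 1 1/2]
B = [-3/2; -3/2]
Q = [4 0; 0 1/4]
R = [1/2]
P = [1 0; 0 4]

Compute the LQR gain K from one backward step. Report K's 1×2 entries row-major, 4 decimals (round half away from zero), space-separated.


BᵀP = [-1.5000 -6.0000]
S = R + BᵀPB = [1/2] + [11.2500] = [11.7500]
BᵀPA = [-4.5000 0.0000]
K = S⁻¹·BᵀPA = [-0.3830 0.0000]
A−BK = [-1.5745 -2.0000; 0.4255 0.5000]
AᵀP(A−BK) = [3.2766 4.0000; 4.0000 5.0000]
P' = Q + AᵀP(A−BK) = [7.2766 4.0000; 4.0000 5.2500]
tr(P') = 12.5266

-0.3830 0.0000
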